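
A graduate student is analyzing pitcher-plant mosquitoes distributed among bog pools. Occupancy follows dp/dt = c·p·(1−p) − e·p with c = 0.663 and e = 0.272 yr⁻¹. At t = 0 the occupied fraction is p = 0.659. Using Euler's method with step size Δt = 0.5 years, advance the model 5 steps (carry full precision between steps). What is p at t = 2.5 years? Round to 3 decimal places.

Update rule: p ← p + [c·p·(1−p) − e·p]·Δt with Δt = 0.5.
  1  |  dp/dt·Δt = -0.015130  |  p_1 = 0.643870
  2  |  dp/dt·Δt = -0.011553  |  p_2 = 0.632317
  3  |  dp/dt·Δt = -0.008924  |  p_3 = 0.623393
  4  |  dp/dt·Δt = -0.006954  |  p_4 = 0.616439
  5  |  dp/dt·Δt = -0.005455  |  p_5 = 0.610984

0.611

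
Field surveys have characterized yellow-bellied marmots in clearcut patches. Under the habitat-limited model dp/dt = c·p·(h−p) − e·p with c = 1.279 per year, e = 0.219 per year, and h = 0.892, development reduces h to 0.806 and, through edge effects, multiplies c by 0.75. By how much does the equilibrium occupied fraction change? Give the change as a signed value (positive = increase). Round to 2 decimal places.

-0.14

Before: p* = h − e/c = 0.892 − 0.219/1.279 = 0.892 − 0.1712 = 0.7208.
After: c = 0.95925, e = 0.219, h = 0.806; p* = 0.806 − 0.219/0.95925 = 0.5777.
Δp* = 0.5777 − 0.7208 = -0.1431.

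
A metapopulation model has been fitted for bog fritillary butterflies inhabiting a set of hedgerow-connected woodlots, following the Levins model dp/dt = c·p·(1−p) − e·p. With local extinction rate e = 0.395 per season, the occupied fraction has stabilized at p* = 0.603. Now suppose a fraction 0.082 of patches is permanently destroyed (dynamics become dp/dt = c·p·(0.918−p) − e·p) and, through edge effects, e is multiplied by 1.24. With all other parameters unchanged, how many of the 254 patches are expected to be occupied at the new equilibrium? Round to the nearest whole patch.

108

Balance c(1−p*) = e gives c = e/(1 − 0.60300) = 0.395/0.39700 = 0.99496.
New p* = 0.918 − e/c = 0.918 − 0.48980/0.99496 = 0.42572.
Expected occupied = 254 × 0.42572 = 108.13 ≈ 108.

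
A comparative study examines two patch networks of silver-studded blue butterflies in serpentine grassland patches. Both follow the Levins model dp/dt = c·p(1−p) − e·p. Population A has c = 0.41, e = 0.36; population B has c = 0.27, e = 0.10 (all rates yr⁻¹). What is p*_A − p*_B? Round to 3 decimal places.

-0.508

A: p*_A = 1 − 0.36/0.41 = 0.1220.
B: p*_B = 1 − 0.10/0.27 = 0.6296.
p*_A − p*_B = 0.1220 − 0.6296 = -0.5077.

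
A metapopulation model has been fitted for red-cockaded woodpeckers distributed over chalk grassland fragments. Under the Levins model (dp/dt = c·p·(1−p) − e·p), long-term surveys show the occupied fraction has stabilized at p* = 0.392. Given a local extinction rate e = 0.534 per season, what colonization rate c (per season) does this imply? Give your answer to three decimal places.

At equilibrium c(1−p*) = e, so c = e/(1−p*).
c = 0.534/(1 − 0.392) = 0.534/0.6080 = 0.8783.

0.878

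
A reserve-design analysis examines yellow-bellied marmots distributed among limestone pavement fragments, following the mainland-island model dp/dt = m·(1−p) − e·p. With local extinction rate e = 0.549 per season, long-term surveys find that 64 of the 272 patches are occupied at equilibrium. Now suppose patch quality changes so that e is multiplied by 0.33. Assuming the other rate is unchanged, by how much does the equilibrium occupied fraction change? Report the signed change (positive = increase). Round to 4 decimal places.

0.2472

Observed p* = 64/272 = 0.23529.
Balance m(1−p*) = e·p* gives m = e·p*/(1−p*) = 0.549×0.23529/0.76471 = 0.16892.
New p* = m/(m+e) = 0.16892/(0.16892+0.18117) = 0.48250.
Δp* = 0.48250 − 0.23529 = +0.24721.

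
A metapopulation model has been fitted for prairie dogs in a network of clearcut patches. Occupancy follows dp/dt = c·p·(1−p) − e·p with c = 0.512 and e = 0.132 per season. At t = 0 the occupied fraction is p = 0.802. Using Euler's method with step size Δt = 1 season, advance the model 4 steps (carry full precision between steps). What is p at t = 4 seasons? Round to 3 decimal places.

Update rule: p ← p + [c·p·(1−p) − e·p]·Δt with Δt = 1.
  1  |  dp/dt·Δt = -0.024560  |  p_1 = 0.777440
  2  |  dp/dt·Δt = -0.014032  |  p_2 = 0.763408
  3  |  dp/dt·Δt = -0.008294  |  p_3 = 0.755113
  4  |  dp/dt·Δt = -0.004997  |  p_4 = 0.750116

0.750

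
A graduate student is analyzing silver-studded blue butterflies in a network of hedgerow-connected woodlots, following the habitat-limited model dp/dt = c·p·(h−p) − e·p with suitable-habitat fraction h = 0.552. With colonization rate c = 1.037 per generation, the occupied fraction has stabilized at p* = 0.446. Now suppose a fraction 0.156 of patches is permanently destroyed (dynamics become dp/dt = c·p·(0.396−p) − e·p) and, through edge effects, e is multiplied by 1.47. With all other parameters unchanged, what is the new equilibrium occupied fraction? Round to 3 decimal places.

0.240

Balance c(h−p*) = e gives e = 1.037×(0.552 − 0.44600) = 0.10992.
New p* = 0.396 − e/c = 0.396 − 0.16158/1.03700 = 0.24019.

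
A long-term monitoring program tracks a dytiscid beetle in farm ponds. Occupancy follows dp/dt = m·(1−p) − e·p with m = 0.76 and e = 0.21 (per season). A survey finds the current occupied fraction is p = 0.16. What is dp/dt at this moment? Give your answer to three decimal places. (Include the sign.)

0.605

Colonization term: m·(1−p) = 0.76×0.8400 = 0.63840.
Extinction term: e·p = 0.03360.
dp/dt = 0.63840 − 0.03360 = 0.60480.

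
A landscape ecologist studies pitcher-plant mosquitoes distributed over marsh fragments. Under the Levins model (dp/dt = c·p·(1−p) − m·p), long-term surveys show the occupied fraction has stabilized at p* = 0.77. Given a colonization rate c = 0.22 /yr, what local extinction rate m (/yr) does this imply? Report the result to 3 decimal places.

At equilibrium c(1−p*) = m.
m = 0.22 × (1 − 0.77) = 0.22 × 0.2300 = 0.0506.

0.051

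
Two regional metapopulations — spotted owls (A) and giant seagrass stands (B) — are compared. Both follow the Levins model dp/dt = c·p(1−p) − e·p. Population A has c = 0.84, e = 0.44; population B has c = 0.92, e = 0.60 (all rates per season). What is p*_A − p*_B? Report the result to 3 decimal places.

0.128

A: p*_A = 1 − 0.44/0.84 = 0.4762.
B: p*_B = 1 − 0.60/0.92 = 0.3478.
p*_A − p*_B = 0.4762 − 0.3478 = 0.1284.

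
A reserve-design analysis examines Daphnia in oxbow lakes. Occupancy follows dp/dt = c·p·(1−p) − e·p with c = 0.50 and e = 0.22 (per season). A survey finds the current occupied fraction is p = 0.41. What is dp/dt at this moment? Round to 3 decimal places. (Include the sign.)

Colonization term: c·p·(1−p) = 0.50×0.41×0.5900 = 0.12095.
Extinction term: e·p = 0.09020.
dp/dt = 0.12095 − 0.09020 = 0.03075.

0.031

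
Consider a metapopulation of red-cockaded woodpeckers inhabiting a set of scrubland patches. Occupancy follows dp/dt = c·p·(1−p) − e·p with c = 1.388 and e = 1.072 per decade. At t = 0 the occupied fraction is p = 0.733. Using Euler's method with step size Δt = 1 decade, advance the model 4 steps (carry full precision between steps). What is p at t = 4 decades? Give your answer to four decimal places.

0.2247

Update rule: p ← p + [c·p·(1−p) − e·p]·Δt with Δt = 1.
  1  |  dp/dt·Δt = -0.514129  |  p_1 = 0.218871
  2  |  dp/dt·Δt = +0.002672  |  p_2 = 0.221543
  3  |  dp/dt·Δt = +0.001883  |  p_3 = 0.223426
  4  |  dp/dt·Δt = +0.001315  |  p_4 = 0.224740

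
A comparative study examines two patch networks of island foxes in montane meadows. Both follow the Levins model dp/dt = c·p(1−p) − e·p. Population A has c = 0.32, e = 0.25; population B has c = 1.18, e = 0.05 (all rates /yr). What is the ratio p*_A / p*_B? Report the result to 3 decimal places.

0.228

A: p*_A = 1 − 0.25/0.32 = 0.2188.
B: p*_B = 1 − 0.05/1.18 = 0.9576.
p*_A / p*_B = 0.2188/0.9576 = 0.2284.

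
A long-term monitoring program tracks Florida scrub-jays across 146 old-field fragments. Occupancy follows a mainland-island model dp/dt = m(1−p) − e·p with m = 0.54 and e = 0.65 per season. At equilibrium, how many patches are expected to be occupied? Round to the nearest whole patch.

p* = m/(m+e) = 0.54/1.1900 = 0.4538.
Expected occupied patches = N × p* = 146 × 0.4538 = 66.25 ≈ 66.

66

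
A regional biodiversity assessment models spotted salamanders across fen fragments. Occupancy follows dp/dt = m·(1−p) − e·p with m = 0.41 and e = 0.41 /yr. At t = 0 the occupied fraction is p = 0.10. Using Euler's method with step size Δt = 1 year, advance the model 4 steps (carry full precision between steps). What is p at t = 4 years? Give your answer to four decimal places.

0.4996

Update rule: p ← p + [m·(1−p) − e·p]·Δt with Δt = 1.
p: 0.10000 → 0.42800  (Δp = +0.32800)
p: 0.42800 → 0.48704  (Δp = +0.05904)
p: 0.48704 → 0.49767  (Δp = +0.01063)
p: 0.49767 → 0.49958  (Δp = +0.00191)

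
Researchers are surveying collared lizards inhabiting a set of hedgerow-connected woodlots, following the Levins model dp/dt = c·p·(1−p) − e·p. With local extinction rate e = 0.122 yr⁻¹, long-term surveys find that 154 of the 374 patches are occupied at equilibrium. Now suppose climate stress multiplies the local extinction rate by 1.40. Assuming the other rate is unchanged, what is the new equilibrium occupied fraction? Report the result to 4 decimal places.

0.1765

Observed p* = 154/374 = 0.41176.
Balance c(1−p*) = e gives c = e/(1 − 0.41176) = 0.122/0.58824 = 0.20740.
New p* = 1 − e/c = 1 − 0.17080/0.20740 = 0.17647.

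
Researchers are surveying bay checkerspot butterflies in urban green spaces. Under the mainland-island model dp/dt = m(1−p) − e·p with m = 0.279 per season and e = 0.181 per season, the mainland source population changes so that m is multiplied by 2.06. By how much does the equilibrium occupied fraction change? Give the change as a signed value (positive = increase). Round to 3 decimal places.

0.154

Before: p* = 0.279/(0.279+0.181) = 0.6065.
After: m = 0.57474, e = 0.181; p* = 0.57474/0.7557 = 0.7605.
Δp* = 0.7605 − 0.6065 = +0.1540.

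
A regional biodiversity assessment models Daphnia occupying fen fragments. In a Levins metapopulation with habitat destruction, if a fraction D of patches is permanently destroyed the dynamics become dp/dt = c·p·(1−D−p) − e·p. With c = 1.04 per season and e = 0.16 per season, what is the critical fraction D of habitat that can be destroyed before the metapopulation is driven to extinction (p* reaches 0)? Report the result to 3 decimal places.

The nontrivial equilibrium is p* = (1−D) − e/c; extinction occurs when this hits zero.
So D_crit = 1 − e/c = 1 − 0.16/1.04 = 1 − 0.1538 = 0.8462.
This equals the undisturbed p*, a classic result of Lande's extension.

0.846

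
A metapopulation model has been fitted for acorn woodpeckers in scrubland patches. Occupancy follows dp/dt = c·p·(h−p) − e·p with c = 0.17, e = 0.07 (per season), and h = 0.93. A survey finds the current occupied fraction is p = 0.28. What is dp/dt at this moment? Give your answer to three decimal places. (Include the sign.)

0.011

Colonization term: c·p·(h−p) = 0.17×0.28×0.6500 = 0.03094.
Extinction term: e·p = 0.01960.
dp/dt = 0.03094 − 0.01960 = 0.01134.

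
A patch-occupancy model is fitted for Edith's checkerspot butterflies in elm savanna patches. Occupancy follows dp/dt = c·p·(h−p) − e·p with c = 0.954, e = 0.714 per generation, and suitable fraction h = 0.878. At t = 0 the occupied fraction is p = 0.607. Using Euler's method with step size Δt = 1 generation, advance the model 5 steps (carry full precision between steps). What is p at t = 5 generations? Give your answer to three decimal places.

Update rule: p ← p + [c·p·(h−p) − e·p]·Δt with Δt = 1.
step 1: Δp = -0.27647, p = 0.33053
step 2: Δp = -0.06337, p = 0.26716
step 3: Δp = -0.03507, p = 0.23210
step 4: Δp = -0.02270, p = 0.20939
step 5: Δp = -0.01595, p = 0.19345

0.193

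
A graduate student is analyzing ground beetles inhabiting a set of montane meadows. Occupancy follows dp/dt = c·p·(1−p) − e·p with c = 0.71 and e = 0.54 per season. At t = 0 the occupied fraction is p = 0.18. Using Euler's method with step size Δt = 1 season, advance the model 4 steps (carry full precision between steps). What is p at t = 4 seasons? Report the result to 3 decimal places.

Update rule: p ← p + [c·p·(1−p) − e·p]·Δt with Δt = 1.
t = 1: p = 0.18000 + (+0.00760) = 0.18760
t = 2: p = 0.18760 + (+0.00690) = 0.19450
t = 3: p = 0.19450 + (+0.00621) = 0.20071
t = 4: p = 0.20071 + (+0.00552) = 0.20623

0.206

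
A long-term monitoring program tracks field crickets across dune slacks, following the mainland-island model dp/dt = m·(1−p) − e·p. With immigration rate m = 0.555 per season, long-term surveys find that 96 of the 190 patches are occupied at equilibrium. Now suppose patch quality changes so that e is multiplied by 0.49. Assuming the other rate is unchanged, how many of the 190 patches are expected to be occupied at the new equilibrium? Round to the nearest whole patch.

128

Observed p* = 96/190 = 0.50526.
Balance m(1−p*) = e·p* gives e = m(1−p*)/p* = 0.555×0.49474/0.50526 = 0.54344.
New p* = m/(m+e) = 0.55500/(0.55500+0.26629) = 0.67577.
Expected occupied = 190 × 0.67577 = 128.40 ≈ 128.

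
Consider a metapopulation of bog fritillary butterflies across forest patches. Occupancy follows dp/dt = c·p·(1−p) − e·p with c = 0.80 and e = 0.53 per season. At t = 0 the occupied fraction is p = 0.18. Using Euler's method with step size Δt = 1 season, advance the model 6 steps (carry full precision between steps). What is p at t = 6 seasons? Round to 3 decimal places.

0.292

Update rule: p ← p + [c·p·(1−p) − e·p]·Δt with Δt = 1.
t = 1: p = 0.18000 + (+0.02268) = 0.20268
t = 2: p = 0.20268 + (+0.02186) = 0.22454
t = 3: p = 0.22454 + (+0.02029) = 0.24483
t = 4: p = 0.24483 + (+0.01815) = 0.26298
t = 5: p = 0.26298 + (+0.01568) = 0.27866
t = 6: p = 0.27866 + (+0.01312) = 0.29178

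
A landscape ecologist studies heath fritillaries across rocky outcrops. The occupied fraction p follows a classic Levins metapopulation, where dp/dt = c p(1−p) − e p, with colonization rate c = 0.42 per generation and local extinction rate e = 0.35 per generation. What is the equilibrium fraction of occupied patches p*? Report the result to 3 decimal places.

At equilibrium, colonization balances extinction: c·p*·(1−p*) = e·p*.
So p* = 1 − e/c = 1 − 0.35/0.42 = 1 − 0.8333 = 0.1667.

0.167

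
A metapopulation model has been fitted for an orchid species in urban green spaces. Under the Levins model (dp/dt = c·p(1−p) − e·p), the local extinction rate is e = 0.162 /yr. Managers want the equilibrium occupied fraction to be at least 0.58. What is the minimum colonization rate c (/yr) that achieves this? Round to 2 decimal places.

0.39

p* = 1 − e/c ≥ 0.58 requires e/c ≤ 0.4200, i.e. c ≥ e/0.4200.
c_min = 0.162/0.4200 = 0.3857.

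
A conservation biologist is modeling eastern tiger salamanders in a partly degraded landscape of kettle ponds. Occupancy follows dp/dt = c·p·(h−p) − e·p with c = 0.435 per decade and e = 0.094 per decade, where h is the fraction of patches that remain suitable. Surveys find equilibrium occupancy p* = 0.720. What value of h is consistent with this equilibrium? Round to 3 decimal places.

At equilibrium c(h−p*) = e, so h = p* + e/c.
h = 0.720 + 0.094/0.435 = 0.720 + 0.2161 = 0.9361.

0.936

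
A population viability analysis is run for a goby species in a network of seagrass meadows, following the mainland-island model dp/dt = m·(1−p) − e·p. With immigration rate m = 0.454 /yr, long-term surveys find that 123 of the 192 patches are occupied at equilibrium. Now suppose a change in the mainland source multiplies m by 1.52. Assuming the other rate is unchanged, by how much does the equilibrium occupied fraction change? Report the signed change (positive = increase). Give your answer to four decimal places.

0.0898

Observed p* = 123/192 = 0.64062.
Balance m(1−p*) = e·p* gives e = m(1−p*)/p* = 0.454×0.35938/0.64062 = 0.25469.
New p* = m/(m+e) = 0.69008/(0.69008+0.25469) = 0.73042.
Δp* = 0.73042 − 0.64062 = +0.08980.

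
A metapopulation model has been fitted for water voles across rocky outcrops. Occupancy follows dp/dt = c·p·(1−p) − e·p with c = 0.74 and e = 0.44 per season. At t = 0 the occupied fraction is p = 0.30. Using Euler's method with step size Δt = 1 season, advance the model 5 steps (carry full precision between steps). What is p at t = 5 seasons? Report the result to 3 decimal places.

0.381

Update rule: p ← p + [c·p·(1−p) − e·p]·Δt with Δt = 1.
step 1: Δp = +0.02340, p = 0.32340
step 2: Δp = +0.01963, p = 0.34303
step 3: Δp = +0.01583, p = 0.35886
step 4: Δp = +0.01236, p = 0.37122
step 5: Δp = +0.00939, p = 0.38061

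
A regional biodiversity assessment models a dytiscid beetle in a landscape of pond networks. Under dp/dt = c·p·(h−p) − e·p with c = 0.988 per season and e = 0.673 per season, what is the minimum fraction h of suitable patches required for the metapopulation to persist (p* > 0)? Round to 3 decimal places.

0.681

p* = h − e/c is positive only when h > e/c.
h_min = e/c = 0.673/0.988 = 0.6812.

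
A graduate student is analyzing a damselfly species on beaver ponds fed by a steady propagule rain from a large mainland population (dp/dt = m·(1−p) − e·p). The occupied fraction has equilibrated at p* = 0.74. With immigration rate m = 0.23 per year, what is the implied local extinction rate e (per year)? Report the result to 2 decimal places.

At equilibrium m(1−p*) = e·p*, so e = m(1−p*)/p*.
e = 0.23 × 0.2600 / 0.74 = 0.0808.

0.08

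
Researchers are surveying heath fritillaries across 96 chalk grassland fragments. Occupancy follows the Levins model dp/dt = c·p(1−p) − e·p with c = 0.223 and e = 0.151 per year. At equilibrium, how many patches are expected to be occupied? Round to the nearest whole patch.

31

p* = 1 − e/c = 1 − 0.151/0.223 = 0.3229.
Expected occupied patches = N × p* = 96 × 0.3229 = 31.00 ≈ 31.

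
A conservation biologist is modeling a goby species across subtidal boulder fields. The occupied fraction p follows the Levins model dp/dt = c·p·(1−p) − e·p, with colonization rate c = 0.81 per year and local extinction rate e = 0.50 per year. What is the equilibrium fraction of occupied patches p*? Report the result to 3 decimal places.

At equilibrium, colonization balances extinction: c·p*·(1−p*) = e·p*.
So p* = 1 − e/c = 1 − 0.50/0.81 = 1 − 0.6173 = 0.3827.

0.383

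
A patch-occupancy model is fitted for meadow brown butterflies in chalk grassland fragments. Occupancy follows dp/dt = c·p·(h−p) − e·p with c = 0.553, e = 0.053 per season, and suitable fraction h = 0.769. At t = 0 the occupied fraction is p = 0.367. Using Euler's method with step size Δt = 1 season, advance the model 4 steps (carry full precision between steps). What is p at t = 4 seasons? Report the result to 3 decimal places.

Update rule: p ← p + [c·p·(h−p) − e·p]·Δt with Δt = 1.
t = 1: p = 0.36700 + (+0.06214) = 0.42914
t = 2: p = 0.42914 + (+0.05791) = 0.48705
t = 3: p = 0.48705 + (+0.05013) = 0.53717
t = 4: p = 0.53717 + (+0.04040) = 0.57757

0.578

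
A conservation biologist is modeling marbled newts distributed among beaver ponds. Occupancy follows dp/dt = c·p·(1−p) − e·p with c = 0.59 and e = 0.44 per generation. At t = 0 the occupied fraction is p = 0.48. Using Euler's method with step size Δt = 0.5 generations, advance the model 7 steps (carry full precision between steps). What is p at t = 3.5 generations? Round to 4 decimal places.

0.3460

Update rule: p ← p + [c·p·(1−p) − e·p]·Δt with Δt = 0.5.
  1  |  dp/dt·Δt = -0.031968  |  p_1 = 0.448032
  2  |  dp/dt·Δt = -0.025614  |  p_2 = 0.422418
  3  |  dp/dt·Δt = -0.020958  |  p_3 = 0.401461
  4  |  dp/dt·Δt = -0.017436  |  p_4 = 0.384025
  5  |  dp/dt·Δt = -0.014703  |  p_5 = 0.369322
  6  |  dp/dt·Δt = -0.012538  |  p_6 = 0.356783
  7  |  dp/dt·Δt = -0.010793  |  p_7 = 0.345990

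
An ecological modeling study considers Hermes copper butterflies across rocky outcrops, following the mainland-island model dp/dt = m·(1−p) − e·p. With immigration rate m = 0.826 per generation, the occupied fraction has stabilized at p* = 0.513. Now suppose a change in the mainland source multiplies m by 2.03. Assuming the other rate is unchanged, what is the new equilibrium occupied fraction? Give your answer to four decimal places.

0.6814

Balance m(1−p*) = e·p* gives e = m(1−p*)/p* = 0.826×0.48700/0.51300 = 0.78414.
New p* = m/(m+e) = 1.67678/(1.67678+0.78414) = 0.68136.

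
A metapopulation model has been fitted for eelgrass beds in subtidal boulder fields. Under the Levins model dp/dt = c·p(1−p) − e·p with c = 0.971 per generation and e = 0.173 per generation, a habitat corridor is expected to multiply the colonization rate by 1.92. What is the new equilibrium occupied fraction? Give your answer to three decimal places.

0.907

Before: p* = 1 − 0.173/0.971 = 0.8218.
After the change, c = 1.86432, e = 0.173, so p* = 1 − 0.173/1.86432 = 0.9072.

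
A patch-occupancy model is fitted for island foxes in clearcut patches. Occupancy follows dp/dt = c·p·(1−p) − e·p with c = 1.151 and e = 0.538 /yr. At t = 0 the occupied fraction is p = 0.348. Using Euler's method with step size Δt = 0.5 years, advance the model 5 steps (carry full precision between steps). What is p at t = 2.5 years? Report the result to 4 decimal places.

0.4851

Update rule: p ← p + [c·p·(1−p) − e·p]·Δt with Δt = 0.5.
  1  |  dp/dt·Δt = +0.036967  |  p_1 = 0.384967
  2  |  dp/dt·Δt = +0.032704  |  p_2 = 0.417670
  3  |  dp/dt·Δt = +0.027621  |  p_3 = 0.445291
  4  |  dp/dt·Δt = +0.022369  |  p_4 = 0.467660
  5  |  dp/dt·Δt = +0.017472  |  p_5 = 0.485133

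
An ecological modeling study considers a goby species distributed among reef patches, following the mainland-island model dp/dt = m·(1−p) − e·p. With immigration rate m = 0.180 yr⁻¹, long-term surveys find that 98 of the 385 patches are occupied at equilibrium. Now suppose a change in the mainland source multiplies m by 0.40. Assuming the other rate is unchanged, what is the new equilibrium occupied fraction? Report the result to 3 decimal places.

Observed p* = 98/385 = 0.25455.
Balance m(1−p*) = e·p* gives e = m(1−p*)/p* = 0.180×0.74545/0.25455 = 0.52713.
New p* = m/(m+e) = 0.07200/(0.07200+0.52713) = 0.12017.

0.120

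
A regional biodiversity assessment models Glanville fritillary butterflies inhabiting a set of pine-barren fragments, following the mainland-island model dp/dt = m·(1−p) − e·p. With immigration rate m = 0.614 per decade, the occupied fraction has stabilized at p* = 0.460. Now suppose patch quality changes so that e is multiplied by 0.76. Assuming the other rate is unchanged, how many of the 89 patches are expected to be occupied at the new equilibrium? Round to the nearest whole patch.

47

Balance m(1−p*) = e·p* gives e = m(1−p*)/p* = 0.614×0.54000/0.46000 = 0.72078.
New p* = m/(m+e) = 0.61400/(0.61400+0.54779) = 0.52849.
Expected occupied = 89 × 0.52849 = 47.04 ≈ 47.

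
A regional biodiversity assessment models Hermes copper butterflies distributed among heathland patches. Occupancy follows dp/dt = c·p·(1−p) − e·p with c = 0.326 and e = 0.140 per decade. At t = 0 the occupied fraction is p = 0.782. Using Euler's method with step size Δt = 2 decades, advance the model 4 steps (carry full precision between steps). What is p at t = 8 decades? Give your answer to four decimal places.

Update rule: p ← p + [c·p·(1−p) − e·p]·Δt with Δt = 2.
t = 2: p = 0.78200 + (-0.10781) = 0.67419
t = 4: p = 0.67419 + (-0.04556) = 0.62863
t = 6: p = 0.62863 + (-0.02381) = 0.60483
t = 8: p = 0.60483 + (-0.01352) = 0.59131

0.5913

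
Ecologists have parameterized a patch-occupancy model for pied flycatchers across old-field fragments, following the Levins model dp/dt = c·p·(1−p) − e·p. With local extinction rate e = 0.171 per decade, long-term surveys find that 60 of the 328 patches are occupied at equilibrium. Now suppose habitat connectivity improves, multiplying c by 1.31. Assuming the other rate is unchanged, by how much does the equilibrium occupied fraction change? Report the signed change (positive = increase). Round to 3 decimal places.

0.193

Observed p* = 60/328 = 0.18293.
Balance c(1−p*) = e gives c = e/(1 − 0.18293) = 0.171/0.81707 = 0.20928.
New p* = 1 − e/c = 1 − 0.17100/0.27416 = 0.37628.
Δp* = 0.37628 − 0.18293 = +0.19335.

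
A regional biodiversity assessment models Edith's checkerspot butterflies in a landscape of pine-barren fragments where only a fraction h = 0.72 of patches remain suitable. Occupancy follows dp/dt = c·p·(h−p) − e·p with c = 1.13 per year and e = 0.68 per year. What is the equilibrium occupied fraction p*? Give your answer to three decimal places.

0.118

Setting dp/dt = 0 and dividing by p* gives c·(h−p*) = e.
So p* = h − e/c = 0.72 − 0.68/1.13 = 0.72 − 0.6018 = 0.1182.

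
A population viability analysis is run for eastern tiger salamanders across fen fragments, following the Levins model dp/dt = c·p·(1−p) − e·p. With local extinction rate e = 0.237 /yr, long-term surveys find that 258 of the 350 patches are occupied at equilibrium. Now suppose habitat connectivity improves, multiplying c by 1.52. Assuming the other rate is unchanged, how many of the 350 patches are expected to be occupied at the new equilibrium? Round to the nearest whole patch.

289

Observed p* = 258/350 = 0.73714.
Balance c(1−p*) = e gives c = e/(1 − 0.73714) = 0.237/0.26286 = 0.90162.
New p* = 1 − e/c = 1 − 0.23700/1.37046 = 0.82707.
Expected occupied = 350 × 0.82707 = 289.47 ≈ 289.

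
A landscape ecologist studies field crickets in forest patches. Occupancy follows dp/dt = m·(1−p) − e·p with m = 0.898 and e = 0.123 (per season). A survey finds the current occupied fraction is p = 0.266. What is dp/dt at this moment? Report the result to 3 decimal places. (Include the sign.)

0.626

Colonization term: m·(1−p) = 0.898×0.7340 = 0.65913.
Extinction term: e·p = 0.03272.
dp/dt = 0.65913 − 0.03272 = 0.62641.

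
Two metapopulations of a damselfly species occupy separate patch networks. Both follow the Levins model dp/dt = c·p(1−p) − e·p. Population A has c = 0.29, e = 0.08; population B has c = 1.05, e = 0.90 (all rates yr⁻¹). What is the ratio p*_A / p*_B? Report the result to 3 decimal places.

5.069

A: p*_A = 1 − 0.08/0.29 = 0.7241.
B: p*_B = 1 − 0.90/1.05 = 0.1429.
p*_A / p*_B = 0.7241/0.1429 = 5.0690.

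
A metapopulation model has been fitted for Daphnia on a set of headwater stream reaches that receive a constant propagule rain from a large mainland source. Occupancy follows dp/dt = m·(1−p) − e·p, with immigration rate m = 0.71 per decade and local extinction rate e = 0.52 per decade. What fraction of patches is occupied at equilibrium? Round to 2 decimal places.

At equilibrium the propagule rain into empty patches balances local extinction: m(1−p*) = e·p*.
p* = m/(m+e) = 0.71/(0.71+0.52) = 0.71/1.2300 = 0.5772.

0.58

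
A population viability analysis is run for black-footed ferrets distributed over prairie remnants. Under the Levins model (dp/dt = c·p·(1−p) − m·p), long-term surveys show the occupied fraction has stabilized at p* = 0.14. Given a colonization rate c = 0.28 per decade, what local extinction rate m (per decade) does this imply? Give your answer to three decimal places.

0.241

At equilibrium c(1−p*) = m.
m = 0.28 × (1 − 0.14) = 0.28 × 0.8600 = 0.2408.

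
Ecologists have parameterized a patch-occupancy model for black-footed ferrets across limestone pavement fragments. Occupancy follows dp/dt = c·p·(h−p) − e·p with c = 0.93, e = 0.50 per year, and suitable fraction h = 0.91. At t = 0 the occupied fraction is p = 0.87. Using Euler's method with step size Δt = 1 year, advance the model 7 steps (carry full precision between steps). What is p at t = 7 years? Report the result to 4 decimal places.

0.3777

Update rule: p ← p + [c·p·(h−p) − e·p]·Δt with Δt = 1.
p: 0.87000 → 0.46736  (Δp = -0.40264)
p: 0.46736 → 0.42607  (Δp = -0.04129)
p: 0.42607 → 0.40479  (Δp = -0.02128)
p: 0.40479 → 0.39258  (Δp = -0.01221)
p: 0.39258 → 0.38520  (Δp = -0.00738)
p: 0.38520 → 0.38060  (Δp = -0.00460)
p: 0.38060 → 0.37769  (Δp = -0.00292)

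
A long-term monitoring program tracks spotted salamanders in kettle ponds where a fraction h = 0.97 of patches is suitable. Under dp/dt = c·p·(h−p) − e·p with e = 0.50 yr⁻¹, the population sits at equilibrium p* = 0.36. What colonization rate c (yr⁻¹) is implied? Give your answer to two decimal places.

0.82

At equilibrium c(h−p*) = e, so c = e/(h−p*).
c = 0.50/(0.97 − 0.36) = 0.50/0.6100 = 0.8197.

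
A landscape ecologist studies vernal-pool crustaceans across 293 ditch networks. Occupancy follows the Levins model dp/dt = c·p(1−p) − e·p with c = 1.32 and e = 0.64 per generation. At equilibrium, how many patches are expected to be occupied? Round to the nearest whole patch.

151

p* = 1 − e/c = 1 − 0.64/1.32 = 0.5152.
Expected occupied patches = N × p* = 293 × 0.5152 = 150.94 ≈ 151.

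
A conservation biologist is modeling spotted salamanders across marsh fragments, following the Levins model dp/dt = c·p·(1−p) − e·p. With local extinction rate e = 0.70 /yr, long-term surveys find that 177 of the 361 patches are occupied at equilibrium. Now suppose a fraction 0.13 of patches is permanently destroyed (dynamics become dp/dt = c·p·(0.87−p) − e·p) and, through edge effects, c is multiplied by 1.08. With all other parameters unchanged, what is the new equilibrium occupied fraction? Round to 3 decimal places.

0.398

Observed p* = 177/361 = 0.49030.
Balance c(1−p*) = e gives c = e/(1 − 0.49030) = 0.70/0.50970 = 1.37336.
New p* = 0.87 − e/c = 0.87 − 0.70000/1.48323 = 0.39806.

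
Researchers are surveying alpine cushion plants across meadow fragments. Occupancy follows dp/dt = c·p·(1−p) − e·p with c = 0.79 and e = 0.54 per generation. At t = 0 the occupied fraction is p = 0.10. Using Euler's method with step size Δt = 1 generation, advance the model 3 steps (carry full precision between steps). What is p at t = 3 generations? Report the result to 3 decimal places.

0.155

Update rule: p ← p + [c·p·(1−p) − e·p]·Δt with Δt = 1.
t = 1: p = 0.10000 + (+0.01710) = 0.11710
t = 2: p = 0.11710 + (+0.01844) = 0.13554
t = 3: p = 0.13554 + (+0.01937) = 0.15491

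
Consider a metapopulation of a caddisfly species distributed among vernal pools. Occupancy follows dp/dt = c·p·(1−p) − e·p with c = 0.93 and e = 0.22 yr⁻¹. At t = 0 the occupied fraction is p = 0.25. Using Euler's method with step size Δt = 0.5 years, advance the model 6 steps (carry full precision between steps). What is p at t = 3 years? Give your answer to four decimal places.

0.6205

Update rule: p ← p + [c·p·(1−p) − e·p]·Δt with Δt = 0.5.
p: 0.25000 → 0.30969  (Δp = +0.05969)
p: 0.30969 → 0.37503  (Δp = +0.06534)
p: 0.37503 → 0.44276  (Δp = +0.06773)
p: 0.44276 → 0.50879  (Δp = +0.06602)
p: 0.50879 → 0.56903  (Δp = +0.06025)
p: 0.56903 → 0.62047  (Δp = +0.05144)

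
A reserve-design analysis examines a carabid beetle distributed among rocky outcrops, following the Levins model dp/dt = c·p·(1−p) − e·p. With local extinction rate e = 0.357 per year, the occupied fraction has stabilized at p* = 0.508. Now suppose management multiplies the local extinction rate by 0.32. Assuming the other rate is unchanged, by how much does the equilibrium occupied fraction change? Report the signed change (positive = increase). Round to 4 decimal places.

Balance c(1−p*) = e gives c = e/(1 − 0.50800) = 0.357/0.49200 = 0.72561.
New p* = 1 − e/c = 1 − 0.11424/0.72561 = 0.84256.
Δp* = 0.84256 − 0.50800 = +0.33456.

0.3346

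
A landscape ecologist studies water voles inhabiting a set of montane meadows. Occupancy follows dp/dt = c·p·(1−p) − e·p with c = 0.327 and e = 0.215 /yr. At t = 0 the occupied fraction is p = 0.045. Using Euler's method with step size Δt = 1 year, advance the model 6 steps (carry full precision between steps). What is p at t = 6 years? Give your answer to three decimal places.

0.077

Update rule: p ← p + [c·p·(1−p) − e·p]·Δt with Δt = 1.
step 1: Δp = +0.00438, p = 0.04938
step 2: Δp = +0.00473, p = 0.05411
step 3: Δp = +0.00510, p = 0.05921
step 4: Δp = +0.00549, p = 0.06470
step 5: Δp = +0.00588, p = 0.07058
step 6: Δp = +0.00628, p = 0.07685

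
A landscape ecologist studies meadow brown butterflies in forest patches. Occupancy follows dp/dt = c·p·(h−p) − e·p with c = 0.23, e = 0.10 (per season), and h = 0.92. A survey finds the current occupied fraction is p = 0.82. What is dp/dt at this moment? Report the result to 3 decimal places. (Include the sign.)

-0.063

Colonization term: c·p·(h−p) = 0.23×0.82×0.1000 = 0.01886.
Extinction term: e·p = 0.08200.
dp/dt = 0.01886 − 0.08200 = -0.06314.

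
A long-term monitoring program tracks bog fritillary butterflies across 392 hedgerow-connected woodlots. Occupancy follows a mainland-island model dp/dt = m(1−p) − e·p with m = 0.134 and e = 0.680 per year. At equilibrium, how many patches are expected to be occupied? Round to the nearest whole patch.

p* = m/(m+e) = 0.134/0.8140 = 0.1646.
Expected occupied patches = N × p* = 392 × 0.1646 = 64.53 ≈ 65.

65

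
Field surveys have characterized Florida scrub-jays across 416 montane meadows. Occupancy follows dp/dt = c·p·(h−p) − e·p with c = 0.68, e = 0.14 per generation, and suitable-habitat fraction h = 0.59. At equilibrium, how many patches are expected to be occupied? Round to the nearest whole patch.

p* = h − e/c = 0.59 − 0.2059 = 0.3841.
Expected occupied patches = N × p* = 416 × 0.3841 = 159.79 ≈ 160.

160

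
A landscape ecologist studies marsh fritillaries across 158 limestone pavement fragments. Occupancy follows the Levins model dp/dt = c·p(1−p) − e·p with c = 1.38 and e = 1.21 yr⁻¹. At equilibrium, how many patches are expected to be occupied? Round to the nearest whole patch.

19

p* = 1 − e/c = 1 − 1.21/1.38 = 0.1232.
Expected occupied patches = N × p* = 158 × 0.1232 = 19.46 ≈ 19.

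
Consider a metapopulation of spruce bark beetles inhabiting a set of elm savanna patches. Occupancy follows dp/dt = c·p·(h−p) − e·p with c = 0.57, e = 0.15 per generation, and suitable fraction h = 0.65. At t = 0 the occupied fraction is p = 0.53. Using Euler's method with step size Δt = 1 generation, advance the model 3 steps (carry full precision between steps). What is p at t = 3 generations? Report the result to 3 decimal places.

Update rule: p ← p + [c·p·(h−p) − e·p]·Δt with Δt = 1.
step 1: Δp = -0.04325, p = 0.48675
step 2: Δp = -0.02772, p = 0.45903
step 3: Δp = -0.01889, p = 0.44014

0.440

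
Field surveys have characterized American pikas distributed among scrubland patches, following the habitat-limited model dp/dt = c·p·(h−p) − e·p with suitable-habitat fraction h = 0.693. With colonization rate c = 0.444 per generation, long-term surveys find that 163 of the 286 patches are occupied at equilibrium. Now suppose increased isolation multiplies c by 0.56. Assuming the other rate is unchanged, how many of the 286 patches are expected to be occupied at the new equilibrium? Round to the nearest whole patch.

Observed p* = 163/286 = 0.56993.
Balance c(h−p*) = e gives e = 0.444×(0.693 − 0.56993) = 0.05464.
New p* = 0.693 − e/c = 0.693 − 0.05464/0.24864 = 0.47324.
Expected occupied = 286 × 0.47324 = 135.35 ≈ 135.

135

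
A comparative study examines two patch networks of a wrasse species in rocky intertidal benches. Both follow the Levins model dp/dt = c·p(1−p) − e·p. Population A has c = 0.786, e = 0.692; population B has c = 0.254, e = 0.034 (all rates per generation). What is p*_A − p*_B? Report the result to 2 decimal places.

-0.75

A: p*_A = 1 − 0.692/0.786 = 0.1196.
B: p*_B = 1 − 0.034/0.254 = 0.8661.
p*_A − p*_B = 0.1196 − 0.8661 = -0.7465.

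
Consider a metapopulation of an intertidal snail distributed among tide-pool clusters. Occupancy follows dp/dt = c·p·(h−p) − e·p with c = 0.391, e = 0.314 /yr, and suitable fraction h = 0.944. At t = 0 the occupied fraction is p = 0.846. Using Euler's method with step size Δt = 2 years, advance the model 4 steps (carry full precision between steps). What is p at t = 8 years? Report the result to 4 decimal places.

0.2415

Update rule: p ← p + [c·p·(h−p) − e·p]·Δt with Δt = 2.
p: 0.84600 → 0.37955  (Δp = -0.46645)
p: 0.37955 → 0.30872  (Δp = -0.07082)
p: 0.30872 → 0.26821  (Δp = -0.04051)
p: 0.26821 → 0.24152  (Δp = -0.02670)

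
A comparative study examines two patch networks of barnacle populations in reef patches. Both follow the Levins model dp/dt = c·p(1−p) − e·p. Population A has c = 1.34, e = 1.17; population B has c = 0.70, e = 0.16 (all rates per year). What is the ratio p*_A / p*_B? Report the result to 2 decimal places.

0.16

A: p*_A = 1 − 1.17/1.34 = 0.1269.
B: p*_B = 1 − 0.16/0.70 = 0.7714.
p*_A / p*_B = 0.1269/0.7714 = 0.1645.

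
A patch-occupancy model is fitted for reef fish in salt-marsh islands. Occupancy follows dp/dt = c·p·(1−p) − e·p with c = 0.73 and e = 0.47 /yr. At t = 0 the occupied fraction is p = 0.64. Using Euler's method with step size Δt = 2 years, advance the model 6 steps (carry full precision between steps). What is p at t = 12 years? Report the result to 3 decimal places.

0.357

Update rule: p ← p + [c·p·(1−p) − e·p]·Δt with Δt = 2.
step 1: Δp = -0.26522, p = 0.37478
step 2: Δp = -0.01019, p = 0.36460
step 3: Δp = -0.00449, p = 0.36011
step 4: Δp = -0.00207, p = 0.35803
step 5: Δp = -0.00098, p = 0.35706
step 6: Δp = -0.00047, p = 0.35659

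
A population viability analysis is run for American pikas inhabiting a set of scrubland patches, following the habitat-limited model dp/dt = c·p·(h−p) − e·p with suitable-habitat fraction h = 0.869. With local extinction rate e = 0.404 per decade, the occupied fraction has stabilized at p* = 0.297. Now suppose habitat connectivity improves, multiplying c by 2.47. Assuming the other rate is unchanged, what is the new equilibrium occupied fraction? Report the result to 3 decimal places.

Balance c(h−p*) = e gives c = e/(0.869 − 0.29700) = 0.404/0.57200 = 0.70629.
New p* = 0.869 − e/c = 0.869 − 0.40400/1.74454 = 0.63742.

0.637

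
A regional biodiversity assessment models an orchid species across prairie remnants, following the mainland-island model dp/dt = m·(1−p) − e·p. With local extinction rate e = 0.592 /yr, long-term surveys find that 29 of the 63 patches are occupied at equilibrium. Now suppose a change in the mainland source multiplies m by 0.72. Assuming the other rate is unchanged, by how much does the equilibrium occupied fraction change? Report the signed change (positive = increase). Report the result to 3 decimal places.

Observed p* = 29/63 = 0.46032.
Balance m(1−p*) = e·p* gives m = e·p*/(1−p*) = 0.592×0.46032/0.53968 = 0.50495.
New p* = m/(m+e) = 0.36356/(0.36356+0.59200) = 0.38047.
Δp* = 0.38047 − 0.46032 = -0.07985.

-0.080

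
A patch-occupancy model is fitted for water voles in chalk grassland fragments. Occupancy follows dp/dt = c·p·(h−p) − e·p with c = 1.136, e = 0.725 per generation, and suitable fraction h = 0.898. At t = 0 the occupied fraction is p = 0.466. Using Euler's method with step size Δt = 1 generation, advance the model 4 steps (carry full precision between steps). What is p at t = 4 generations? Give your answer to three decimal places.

0.284

Update rule: p ← p + [c·p·(h−p) − e·p]·Δt with Δt = 1.
p: 0.46600 → 0.35684  (Δp = -0.10916)
p: 0.35684 → 0.31750  (Δp = -0.03934)
p: 0.31750 → 0.29669  (Δp = -0.02081)
p: 0.29669 → 0.28425  (Δp = -0.01243)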